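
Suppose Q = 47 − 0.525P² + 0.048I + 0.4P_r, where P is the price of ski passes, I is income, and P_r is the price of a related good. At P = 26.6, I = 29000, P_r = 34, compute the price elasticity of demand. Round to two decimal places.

-0.69

Evaluating quantity at (P, I, P_r) gives Q = 47 − 0.525(26.6)² + 0.048(29000) + 0.4(34) = 47 − 371.469 + 1392 + 13.6 = 1081.131.
∂Q/∂P = −2·0.525·P = -27.93, so E_p = -27.93·(26.6/1081.131) ≈ -0.69.
|E_p| < 1: demand is inelastic.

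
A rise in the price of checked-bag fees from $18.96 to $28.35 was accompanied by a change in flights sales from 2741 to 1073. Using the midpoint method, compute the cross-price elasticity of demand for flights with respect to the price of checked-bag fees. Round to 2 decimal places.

-2.20

%ΔQ_x = (1073 − 2741)/[(2741+1073)/2] = -1668/1907 ≈ -0.8747.
%ΔP_y = (28.35 − 18.96)/[(18.96+28.35)/2] ≈ 0.3970.
E_xy = -0.8747/0.3970 ≈ -2.20.
E_xy < 0, so flights and checked-bag fees are complements.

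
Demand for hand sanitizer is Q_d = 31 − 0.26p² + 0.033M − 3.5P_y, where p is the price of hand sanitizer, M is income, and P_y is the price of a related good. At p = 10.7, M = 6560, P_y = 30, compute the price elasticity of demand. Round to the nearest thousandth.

-0.528

First evaluate Q_d: 31 − 0.26(10.7)² + 0.033(6560) − 3.5(30) = 31 − 29.7674 + 216.48 − 105 = 112.7126.
∂Q_d/∂p = −2·0.26·p = -5.564, so E_p = -5.564·(10.7/112.7126) ≈ -0.528.
|E_p| < 1: demand is inelastic.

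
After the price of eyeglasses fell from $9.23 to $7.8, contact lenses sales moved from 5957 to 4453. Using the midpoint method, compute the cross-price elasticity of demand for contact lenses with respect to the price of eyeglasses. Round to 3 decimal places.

1.721

%ΔQ_x = (4453 − 5957)/[(5957+4453)/2] = -1504/5205 ≈ -0.2890.
%ΔP_y = (7.8 − 9.23)/[(9.23+7.8)/2] ≈ -0.1679.
E_xy = -0.2890/-0.1679 ≈ 1.721.
E_xy > 0, so contact lenses and eyeglasses are substitutes.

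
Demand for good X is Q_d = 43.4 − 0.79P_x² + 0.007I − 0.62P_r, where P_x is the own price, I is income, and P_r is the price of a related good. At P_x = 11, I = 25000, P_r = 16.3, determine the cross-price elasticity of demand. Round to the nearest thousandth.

-0.090

Evaluating quantity at (P_x, I, P_r) gives Q_d = 43.4 − 0.79(11)² + 0.007(25000) − 0.62(16.3) = 43.4 − 95.59 + 175 − 10.106 = 112.704.
∂Q_d/∂P_r = −0.62, so E_xy = -0.62·(16.3/112.704) ≈ -0.090.
E_xy < 0: the goods are complements.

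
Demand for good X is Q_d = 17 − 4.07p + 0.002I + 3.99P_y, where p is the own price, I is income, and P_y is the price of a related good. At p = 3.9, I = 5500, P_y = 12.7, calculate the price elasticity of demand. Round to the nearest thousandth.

-0.253

Q_d = 17 − 4.07(3.9) + 0.002(5500) + 3.99(12.7) = 17 − 15.873 + 11 + 50.673 = 62.8.
∂Q_d/∂p = −4.07, so E_p = (−4.07)·(3.9/62.8) ≈ -0.253.
|E_p| < 1: demand is inelastic.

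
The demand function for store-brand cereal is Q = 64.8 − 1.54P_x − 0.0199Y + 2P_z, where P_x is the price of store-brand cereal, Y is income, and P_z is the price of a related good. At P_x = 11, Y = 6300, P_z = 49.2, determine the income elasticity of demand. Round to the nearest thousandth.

-6.001

At the given point, Q = 64.8 − 1.54(11) − 0.0199(6300) + 2(49.2) = 64.8 − 16.94 − 125.37 + 98.4 = 20.89.
∂Q/∂Y = −0.0199, so E_I = -0.0199·(6300/20.89) ≈ -6.001.
E_I < 0: inferior good.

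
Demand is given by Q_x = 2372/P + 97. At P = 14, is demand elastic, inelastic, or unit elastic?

inelastic

At P = 14, Q_x = 266.4286.
dQ_x/dP = −2372/P² = −12.102.
Point elasticity E = (dQ_x/dP)·(P/Q_x) = -12.102 × 14/266.4286 ≈ -0.636.
|E| ≈ 0.636 < 1, so demand is inelastic.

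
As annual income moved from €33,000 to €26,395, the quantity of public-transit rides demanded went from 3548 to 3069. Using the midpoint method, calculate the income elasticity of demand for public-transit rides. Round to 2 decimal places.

%ΔQ = (3069 − 3548)/[(3548+3069)/2] = -479/3308.5 ≈ -0.1448.
%ΔI = (26,395 − 33,000)/[(33,000+26,395)/2] = -6605/29697.5 ≈ -0.2224.
E_I = %ΔQ/%ΔI ≈ 0.65.
E_I ∈ (0,1): normal good (necessity).

0.65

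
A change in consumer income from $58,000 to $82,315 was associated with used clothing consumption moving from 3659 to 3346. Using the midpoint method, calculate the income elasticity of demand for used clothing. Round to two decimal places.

%ΔQ = (3346 − 3659)/[(3659+3346)/2] = -313/3502.5 ≈ -0.0894.
%ΔI = (82,315 − 58,000)/[(58,000+82,315)/2] = 24315/70157.5 ≈ 0.3466.
E_I = %ΔQ/%ΔI ≈ -0.26.
E_I < 0: inferior good.

-0.26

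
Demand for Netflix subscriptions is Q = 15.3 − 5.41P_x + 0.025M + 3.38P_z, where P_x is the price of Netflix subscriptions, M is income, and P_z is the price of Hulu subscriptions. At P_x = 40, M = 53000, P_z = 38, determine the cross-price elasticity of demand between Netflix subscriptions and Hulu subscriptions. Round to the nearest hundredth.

0.10

At the given point, Q = 15.3 − 5.41(40) + 0.025(53000) + 3.38(38) = 15.3 − 216.4 + 1325 + 128.44 = 1252.34.
∂Q/∂P_z = +3.38, so E_xy = 3.38·(38/1252.34) ≈ 0.10.
E_xy > 0: the goods are substitutes.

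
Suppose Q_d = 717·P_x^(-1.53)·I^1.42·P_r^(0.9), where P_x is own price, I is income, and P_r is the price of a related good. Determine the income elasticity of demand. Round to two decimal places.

1.42

For a Cobb–Douglas (constant-elasticity) form Q_d = A·I^α·…, the elasticity with respect to I equals the exponent α at every point.
Here the exponent on I is 1.42, so the income elasticity of demand is 1.42.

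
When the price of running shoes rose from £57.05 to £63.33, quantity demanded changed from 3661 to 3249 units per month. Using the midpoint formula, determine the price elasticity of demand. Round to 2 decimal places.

%ΔQ = (3249 − 3661)/[(3661 + 3249)/2] = -412/3455 ≈ -0.1192.
%ΔP = (63.33 − 57.05)/[(57.05 + 63.33)/2] = 6.28/60.19 ≈ 0.1043.
Arc elasticity E = %ΔQ/%ΔP ≈ -0.1192/0.1043 ≈ -1.14.
|E| > 1: demand is elastic over this range.

-1.14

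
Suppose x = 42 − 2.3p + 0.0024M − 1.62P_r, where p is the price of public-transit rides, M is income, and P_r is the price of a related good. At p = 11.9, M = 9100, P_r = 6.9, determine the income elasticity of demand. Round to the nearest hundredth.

0.86

First evaluate x: 42 − 2.3(11.9) + 0.0024(9100) − 1.62(6.9) = 42 − 27.37 + 21.84 − 11.178 = 25.292.
∂x/∂M = +0.0024, so E_I = 0.0024·(9100/25.292) ≈ 0.86.
E_I ∈ (0,1): normal good (necessity).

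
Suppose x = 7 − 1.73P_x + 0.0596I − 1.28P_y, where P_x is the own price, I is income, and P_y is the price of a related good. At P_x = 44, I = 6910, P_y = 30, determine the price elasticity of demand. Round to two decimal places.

-0.25

First evaluate x: 7 − 1.73(44) + 0.0596(6910) − 1.28(30) = 7 − 76.12 + 411.836 − 38.4 = 304.316.
∂x/∂P_x = −1.73, so E_p = (−1.73)·(44/304.316) ≈ -0.25.
|E_p| < 1: demand is inelastic.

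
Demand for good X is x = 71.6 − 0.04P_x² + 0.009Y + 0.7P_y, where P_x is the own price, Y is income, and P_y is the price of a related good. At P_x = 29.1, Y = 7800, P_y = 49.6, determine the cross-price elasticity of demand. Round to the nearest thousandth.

0.243

Substituting, x = 71.6 − 0.04(29.1)² + 0.009(7800) + 0.7(49.6) = 71.6 − 33.8724 + 70.2 + 34.72 = 142.6476.
∂x/∂P_y = +0.7, so E_xy = 0.7·(49.6/142.6476) ≈ 0.243.
E_xy > 0: the goods are substitutes.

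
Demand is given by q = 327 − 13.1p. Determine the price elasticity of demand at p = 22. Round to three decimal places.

At p = 22, q = 38.8.
dq/dp = −13.1.
Point elasticity E = (dq/dp)·(p/q) = -13.1 × 22/38.8 ≈ -7.428.
|E| > 1, so demand is elastic at this price.

-7.428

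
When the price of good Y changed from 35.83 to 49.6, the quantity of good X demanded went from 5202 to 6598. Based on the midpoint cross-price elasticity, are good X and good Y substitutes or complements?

%ΔQ_x = (6598 − 5202)/[(5202+6598)/2] = 1396/5900 ≈ 0.2366.
%ΔP_y = (49.6 − 35.83)/[(35.83+49.6)/2] ≈ 0.3224.
E_xy = 0.2366/0.3224 ≈ 0.734.
E_xy > 0, so the goods are substitutes.

substitutes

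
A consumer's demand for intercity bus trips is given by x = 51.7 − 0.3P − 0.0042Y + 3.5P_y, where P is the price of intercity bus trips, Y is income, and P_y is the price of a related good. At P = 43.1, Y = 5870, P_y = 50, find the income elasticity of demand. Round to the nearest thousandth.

First evaluate x: 51.7 − 0.3(43.1) − 0.0042(5870) + 3.5(50) = 51.7 − 12.93 − 24.654 + 175 = 189.116.
∂x/∂Y = −0.0042, so E_I = -0.0042·(5870/189.116) ≈ -0.130.
E_I < 0: inferior good.

-0.130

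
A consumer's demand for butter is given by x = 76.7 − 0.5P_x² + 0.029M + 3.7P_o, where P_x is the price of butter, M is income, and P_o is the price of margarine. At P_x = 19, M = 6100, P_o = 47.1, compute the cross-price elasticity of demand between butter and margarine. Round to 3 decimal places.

Evaluating quantity at (P_x, M, P_o) gives x = 76.7 − 0.5(19)² + 0.029(6100) + 3.7(47.1) = 76.7 − 180.5 + 176.9 + 174.27 = 247.37.
∂x/∂P_o = +3.7, so E_xy = 3.7·(47.1/247.37) ≈ 0.704.
E_xy > 0: the goods are substitutes.

0.704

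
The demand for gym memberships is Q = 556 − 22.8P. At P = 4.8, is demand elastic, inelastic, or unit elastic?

At P = 4.8, Q = 446.56.
dQ/dP = −22.8.
Point elasticity E = (dQ/dP)·(P/Q) = -22.8 × 4.8/446.56 ≈ -0.245.
|E| ≈ 0.245 < 1, so demand is inelastic.

inelastic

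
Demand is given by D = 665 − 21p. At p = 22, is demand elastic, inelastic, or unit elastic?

At p = 22, D = 203.
dD/dp = −21.
Point elasticity E = (dD/dp)·(p/D) = -21 × 22/203 ≈ -2.276.
|E| ≈ 2.276 > 1, so demand is elastic.

elastic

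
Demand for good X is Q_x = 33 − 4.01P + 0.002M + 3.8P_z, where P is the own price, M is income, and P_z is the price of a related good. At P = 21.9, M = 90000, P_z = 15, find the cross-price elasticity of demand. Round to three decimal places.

0.313

First evaluate Q_x: 33 − 4.01(21.9) + 0.002(90000) + 3.8(15) = 33 − 87.819 + 180 + 57 = 182.181.
∂Q_x/∂P_z = +3.8, so E_xy = 3.8·(15/182.181) ≈ 0.313.
E_xy > 0: the goods are substitutes.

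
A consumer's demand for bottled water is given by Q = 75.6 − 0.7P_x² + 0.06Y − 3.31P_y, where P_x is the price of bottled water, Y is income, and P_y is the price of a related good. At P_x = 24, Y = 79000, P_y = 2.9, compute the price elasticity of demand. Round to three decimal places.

-0.183

Evaluating quantity at (P_x, Y, P_y) gives Q = 75.6 − 0.7(24)² + 0.06(79000) − 3.31(2.9) = 75.6 − 403.2 + 4740 − 9.599 = 4402.801.
∂Q/∂P_x = −2·0.7·P_x = -33.6, so E_p = -33.6·(24/4402.801) ≈ -0.183.
|E_p| < 1: demand is inelastic.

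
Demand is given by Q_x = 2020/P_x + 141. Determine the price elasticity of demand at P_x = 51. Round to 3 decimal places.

-0.219

At P_x = 51, Q_x = 180.6078.
dQ_x/dP_x = −2020/P_x² = −0.7766.
Point elasticity E = (dQ_x/dP_x)·(P_x/Q_x) = -0.7766 × 51/180.6078 ≈ -0.219.
|E| < 1, so demand is inelastic at this price.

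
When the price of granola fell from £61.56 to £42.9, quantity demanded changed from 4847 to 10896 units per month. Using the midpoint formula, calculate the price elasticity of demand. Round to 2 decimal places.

-2.15

%Δq = (10896 − 4847)/[(4847 + 10896)/2] = 6049/7871.5 ≈ 0.7685.
%Δp = (42.9 − 61.56)/[(61.56 + 42.9)/2] = -18.66/52.23 ≈ -0.3573.
Arc elasticity E = %Δq/%Δp ≈ 0.7685/-0.3573 ≈ -2.15.
|E| > 1: demand is elastic over this range.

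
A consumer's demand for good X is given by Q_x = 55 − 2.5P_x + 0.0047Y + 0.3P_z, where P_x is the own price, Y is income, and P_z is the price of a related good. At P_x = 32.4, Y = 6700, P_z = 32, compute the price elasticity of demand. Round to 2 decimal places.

At the given point, Q_x = 55 − 2.5(32.4) + 0.0047(6700) + 0.3(32) = 55 − 81 + 31.49 + 9.6 = 15.09.
∂Q_x/∂P_x = −2.5, so E_p = (−2.5)·(32.4/15.09) ≈ -5.37.
|E_p| > 1: demand is elastic.

-5.37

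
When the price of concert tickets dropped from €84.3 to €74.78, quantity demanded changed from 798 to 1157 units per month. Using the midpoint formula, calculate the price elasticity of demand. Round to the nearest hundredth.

-3.07

%Δq = (1157 − 798)/[(798 + 1157)/2] = 359/977.5 ≈ 0.3673.
%ΔP = (74.78 − 84.3)/[(84.3 + 74.78)/2] = -9.52/79.54 ≈ -0.1197.
Arc elasticity E = %Δq/%ΔP ≈ 0.3673/-0.1197 ≈ -3.07.
|E| > 1: demand is elastic over this range.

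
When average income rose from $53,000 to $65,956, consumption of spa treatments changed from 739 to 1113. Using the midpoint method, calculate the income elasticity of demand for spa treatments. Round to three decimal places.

%ΔQ = (1113 − 739)/[(739+1113)/2] = 374/926 ≈ 0.4039.
%ΔI = (65,956 − 53,000)/[(53,000+65,956)/2] = 12956/59478 ≈ 0.2178.
E_I = %ΔQ/%ΔI ≈ 1.854.
E_I > 1: normal good (luxury).

1.854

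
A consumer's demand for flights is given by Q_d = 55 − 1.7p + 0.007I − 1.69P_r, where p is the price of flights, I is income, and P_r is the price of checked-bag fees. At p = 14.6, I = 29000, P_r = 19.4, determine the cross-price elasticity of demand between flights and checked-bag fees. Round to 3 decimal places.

-0.164

First evaluate Q_d: 55 − 1.7(14.6) + 0.007(29000) − 1.69(19.4) = 55 − 24.82 + 203 − 32.786 = 200.394.
∂Q_d/∂P_r = −1.69, so E_xy = -1.69·(19.4/200.394) ≈ -0.164.
E_xy < 0: the goods are complements.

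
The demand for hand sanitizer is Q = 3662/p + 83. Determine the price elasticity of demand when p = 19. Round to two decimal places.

-0.70

At p = 19, Q = 275.7368.
dQ/dp = −3662/p² = −10.144.
Point elasticity E = (dQ/dp)·(p/Q) = -10.144 × 19/275.7368 ≈ -0.70.
|E| < 1, so demand is inelastic at this price.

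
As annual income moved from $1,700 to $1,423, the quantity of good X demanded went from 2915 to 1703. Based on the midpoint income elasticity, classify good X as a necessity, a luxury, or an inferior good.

luxury

%ΔQ = (1703 − 2915)/[(2915+1703)/2] = -1212/2309 ≈ -0.5249.
%ΔI = (1,423 − 1,700)/[(1,700+1,423)/2] = -277/1561.5 ≈ -0.1774.
E_I = %ΔQ/%ΔI ≈ 2.959.
E_I > 1: normal good (luxury).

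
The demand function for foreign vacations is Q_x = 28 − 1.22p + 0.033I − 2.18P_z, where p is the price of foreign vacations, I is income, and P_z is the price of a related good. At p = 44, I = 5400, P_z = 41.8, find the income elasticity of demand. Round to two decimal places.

2.90

First evaluate Q_x: 28 − 1.22(44) + 0.033(5400) − 2.18(41.8) = 28 − 53.68 + 178.2 − 91.124 = 61.396.
∂Q_x/∂I = +0.033, so E_I = 0.033·(5400/61.396) ≈ 2.90.
E_I > 1: normal good (luxury).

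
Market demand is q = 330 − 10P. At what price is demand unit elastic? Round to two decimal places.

For linear demand q = a − bP, E = −bP/(a − bP). |E| = 1 ⇒ bP = a − bP ⇒ P = a/(2b).
P = 330/(2·10) = 16.50.

16.50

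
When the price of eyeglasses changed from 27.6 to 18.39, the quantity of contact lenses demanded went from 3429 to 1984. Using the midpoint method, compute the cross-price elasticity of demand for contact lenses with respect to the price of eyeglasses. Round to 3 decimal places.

1.333

%ΔQ_x = (1984 − 3429)/[(3429+1984)/2] = -1445/2706.5 ≈ -0.5339.
%ΔP_y = (18.39 − 27.6)/[(27.6+18.39)/2] ≈ -0.4005.
E_xy = -0.5339/-0.4005 ≈ 1.333.
E_xy > 0, so contact lenses and eyeglasses are substitutes.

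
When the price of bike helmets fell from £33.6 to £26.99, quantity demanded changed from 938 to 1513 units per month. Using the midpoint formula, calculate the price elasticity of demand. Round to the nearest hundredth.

-2.15

%Δq = (1513 − 938)/[(938 + 1513)/2] = 575/1225.5 ≈ 0.4692.
%Δp = (26.99 − 33.6)/[(33.6 + 26.99)/2] = -6.61/30.295 ≈ -0.2182.
Arc elasticity E = %Δq/%Δp ≈ 0.4692/-0.2182 ≈ -2.15.
|E| > 1: demand is elastic over this range.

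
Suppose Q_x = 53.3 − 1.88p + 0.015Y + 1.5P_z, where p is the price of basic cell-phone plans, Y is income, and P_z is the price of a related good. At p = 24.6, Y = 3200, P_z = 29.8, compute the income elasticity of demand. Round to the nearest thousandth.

Q_x = 53.3 − 1.88(24.6) + 0.015(3200) + 1.5(29.8) = 53.3 − 46.248 + 48 + 44.7 = 99.752.
∂Q_x/∂Y = +0.015, so E_I = 0.015·(3200/99.752) ≈ 0.481.
E_I ∈ (0,1): normal good (necessity).

0.481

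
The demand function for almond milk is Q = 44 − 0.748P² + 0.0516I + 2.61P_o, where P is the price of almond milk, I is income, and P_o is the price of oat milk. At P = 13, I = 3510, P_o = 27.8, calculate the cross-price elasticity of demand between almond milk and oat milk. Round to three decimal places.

0.424

Evaluating quantity at (P, I, P_o) gives Q = 44 − 0.748(13)² + 0.0516(3510) + 2.61(27.8) = 44 − 126.412 + 181.116 + 72.558 = 171.262.
∂Q/∂P_o = +2.61, so E_xy = 2.61·(27.8/171.262) ≈ 0.424.
E_xy > 0: the goods are substitutes.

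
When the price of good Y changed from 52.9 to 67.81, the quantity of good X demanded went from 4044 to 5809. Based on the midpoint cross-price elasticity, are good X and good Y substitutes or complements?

%ΔQ_x = (5809 − 4044)/[(4044+5809)/2] = 1765/4926.5 ≈ 0.3583.
%ΔP_y = (67.81 − 52.9)/[(52.9+67.81)/2] ≈ 0.2470.
E_xy = 0.3583/0.2470 ≈ 1.450.
E_xy > 0, so the goods are substitutes.

substitutes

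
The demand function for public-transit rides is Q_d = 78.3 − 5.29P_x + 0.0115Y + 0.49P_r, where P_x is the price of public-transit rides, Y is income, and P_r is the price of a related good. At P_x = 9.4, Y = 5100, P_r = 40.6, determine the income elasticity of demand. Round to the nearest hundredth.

At the given point, Q_d = 78.3 − 5.29(9.4) + 0.0115(5100) + 0.49(40.6) = 78.3 − 49.726 + 58.65 + 19.894 = 107.118.
∂Q_d/∂Y = +0.0115, so E_I = 0.0115·(5100/107.118) ≈ 0.55.
E_I ∈ (0,1): normal good (necessity).

0.55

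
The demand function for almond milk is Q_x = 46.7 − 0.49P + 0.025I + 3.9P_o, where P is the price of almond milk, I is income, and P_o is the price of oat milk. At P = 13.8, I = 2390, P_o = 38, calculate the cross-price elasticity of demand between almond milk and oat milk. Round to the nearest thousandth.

0.598

Substituting, Q_x = 46.7 − 0.49(13.8) + 0.025(2390) + 3.9(38) = 46.7 − 6.762 + 59.75 + 148.2 = 247.888.
∂Q_x/∂P_o = +3.9, so E_xy = 3.9·(38/247.888) ≈ 0.598.
E_xy > 0: the goods are substitutes.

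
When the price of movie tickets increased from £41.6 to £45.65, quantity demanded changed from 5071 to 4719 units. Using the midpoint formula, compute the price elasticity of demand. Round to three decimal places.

-0.775

%Δq = (4719 − 5071)/[(5071 + 4719)/2] = -352/4895 ≈ -0.0719.
%Δp = (45.65 − 41.6)/[(41.6 + 45.65)/2] = 4.05/43.625 ≈ 0.0928.
Arc elasticity E = %Δq/%Δp ≈ -0.0719/0.0928 ≈ -0.775.
|E| < 1: demand is inelastic over this range.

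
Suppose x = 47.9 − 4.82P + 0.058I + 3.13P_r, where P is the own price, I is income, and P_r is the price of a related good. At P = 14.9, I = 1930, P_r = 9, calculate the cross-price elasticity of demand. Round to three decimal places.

First evaluate x: 47.9 − 4.82(14.9) + 0.058(1930) + 3.13(9) = 47.9 − 71.818 + 111.94 + 28.17 = 116.192.
∂x/∂P_r = +3.13, so E_xy = 3.13·(9/116.192) ≈ 0.242.
E_xy > 0: the goods are substitutes.

0.242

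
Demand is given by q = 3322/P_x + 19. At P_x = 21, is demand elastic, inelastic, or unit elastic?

At P_x = 21, q = 177.1905.
dq/dP_x = −3322/P_x² = −7.5329.
Point elasticity E = (dq/dP_x)·(P_x/q) = -7.5329 × 21/177.1905 ≈ -0.893.
|E| ≈ 0.893 < 1, so demand is inelastic.

inelastic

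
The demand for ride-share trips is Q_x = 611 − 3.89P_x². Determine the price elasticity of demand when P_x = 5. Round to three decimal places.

-0.379

At P_x = 5, Q_x = 513.75.
dQ_x/dP_x = −2·3.89·P_x = −38.9.
Point elasticity E = (dQ_x/dP_x)·(P_x/Q_x) = -38.9 × 5/513.75 ≈ -0.379.
|E| < 1, so demand is inelastic at this price.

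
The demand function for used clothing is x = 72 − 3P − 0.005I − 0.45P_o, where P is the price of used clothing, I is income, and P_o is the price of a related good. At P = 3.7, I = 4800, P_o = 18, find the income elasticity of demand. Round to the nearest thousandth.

At the given point, x = 72 − 3(3.7) − 0.005(4800) − 0.45(18) = 72 − 11.1 − 24 − 8.1 = 28.8.
∂x/∂I = −0.005, so E_I = -0.005·(4800/28.8) ≈ -0.833.
E_I < 0: inferior good.

-0.833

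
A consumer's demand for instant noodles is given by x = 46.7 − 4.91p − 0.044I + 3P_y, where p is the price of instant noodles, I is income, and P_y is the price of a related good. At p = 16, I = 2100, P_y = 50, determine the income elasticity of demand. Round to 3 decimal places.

First evaluate x: 46.7 − 4.91(16) − 0.044(2100) + 3(50) = 46.7 − 78.56 − 92.4 + 150 = 25.74.
∂x/∂I = −0.044, so E_I = -0.044·(2100/25.74) ≈ -3.590.
E_I < 0: inferior good.

-3.590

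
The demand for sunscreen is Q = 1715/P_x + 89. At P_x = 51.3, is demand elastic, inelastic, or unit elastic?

At P_x = 51.3, Q = 122.4308.
dQ/dP_x = −1715/P_x² = −0.6517.
Point elasticity E = (dQ/dP_x)·(P_x/Q) = -0.6517 × 51.3/122.4308 ≈ -0.273.
|E| ≈ 0.273 < 1, so demand is inelastic.

inelastic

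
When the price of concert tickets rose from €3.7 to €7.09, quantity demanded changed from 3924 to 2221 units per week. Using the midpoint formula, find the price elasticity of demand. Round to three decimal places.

%ΔQ = (2221 − 3924)/[(3924 + 2221)/2] = -1703/3072.5 ≈ -0.5543.
%Δp = (7.09 − 3.7)/[(3.7 + 7.09)/2] = 3.39/5.395 ≈ 0.6284.
Arc elasticity E = %ΔQ/%Δp ≈ -0.5543/0.6284 ≈ -0.882.
|E| < 1: demand is inelastic over this range.

-0.882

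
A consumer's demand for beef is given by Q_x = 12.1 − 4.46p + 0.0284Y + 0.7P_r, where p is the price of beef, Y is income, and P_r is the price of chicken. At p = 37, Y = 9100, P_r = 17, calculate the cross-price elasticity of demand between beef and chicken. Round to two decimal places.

First evaluate Q_x: 12.1 − 4.46(37) + 0.0284(9100) + 0.7(17) = 12.1 − 165.02 + 258.44 + 11.9 = 117.42.
∂Q_x/∂P_r = +0.7, so E_xy = 0.7·(17/117.42) ≈ 0.10.
E_xy > 0: the goods are substitutes.

0.10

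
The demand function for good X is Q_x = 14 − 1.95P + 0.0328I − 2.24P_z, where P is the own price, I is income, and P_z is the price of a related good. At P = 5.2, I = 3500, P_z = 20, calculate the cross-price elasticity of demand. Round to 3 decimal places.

First evaluate Q_x: 14 − 1.95(5.2) + 0.0328(3500) − 2.24(20) = 14 − 10.14 + 114.8 − 44.8 = 73.86.
∂Q_x/∂P_z = −2.24, so E_xy = -2.24·(20/73.86) ≈ -0.607.
E_xy < 0: the goods are complements.

-0.607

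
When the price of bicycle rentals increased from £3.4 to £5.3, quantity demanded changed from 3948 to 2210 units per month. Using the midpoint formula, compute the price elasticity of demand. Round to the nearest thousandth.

-1.292

%Δq = (2210 − 3948)/[(3948 + 2210)/2] = -1738/3079 ≈ -0.5645.
%Δp = (5.3 − 3.4)/[(3.4 + 5.3)/2] = 1.9/4.35 ≈ 0.4368.
Arc elasticity E = %Δq/%Δp ≈ -0.5645/0.4368 ≈ -1.292.
|E| > 1: demand is elastic over this range.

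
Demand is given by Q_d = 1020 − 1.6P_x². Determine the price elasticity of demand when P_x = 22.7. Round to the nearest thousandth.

At P_x = 22.7, Q_d = 195.536.
dQ_d/dP_x = −2·1.6·P_x = −72.64.
Point elasticity E = (dQ_d/dP_x)·(P_x/Q_d) = -72.64 × 22.7/195.536 ≈ -8.433.
|E| > 1, so demand is elastic at this price.

-8.433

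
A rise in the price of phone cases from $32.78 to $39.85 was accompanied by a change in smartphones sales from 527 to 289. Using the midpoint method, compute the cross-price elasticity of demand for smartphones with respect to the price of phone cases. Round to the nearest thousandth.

%ΔQ_x = (289 − 527)/[(527+289)/2] = -238/408 ≈ -0.5833.
%ΔP_y = (39.85 − 32.78)/[(32.78+39.85)/2] ≈ 0.1947.
E_xy = -0.5833/0.1947 ≈ -2.996.
E_xy < 0, so smartphones and phone cases are complements.

-2.996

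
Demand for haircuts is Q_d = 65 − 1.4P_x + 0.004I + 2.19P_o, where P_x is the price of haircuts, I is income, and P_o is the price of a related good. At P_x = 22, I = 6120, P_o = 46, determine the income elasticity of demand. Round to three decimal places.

Q_d = 65 − 1.4(22) + 0.004(6120) + 2.19(46) = 65 − 30.8 + 24.48 + 100.74 = 159.42.
∂Q_d/∂I = +0.004, so E_I = 0.004·(6120/159.42) ≈ 0.154.
E_I ∈ (0,1): normal good (necessity).

0.154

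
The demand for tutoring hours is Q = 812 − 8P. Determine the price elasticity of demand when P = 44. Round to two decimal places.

At P = 44, Q = 460.
dQ/dP = −8.
Point elasticity E = (dQ/dP)·(P/Q) = -8 × 44/460 ≈ -0.77.
|E| < 1, so demand is inelastic at this price.

-0.77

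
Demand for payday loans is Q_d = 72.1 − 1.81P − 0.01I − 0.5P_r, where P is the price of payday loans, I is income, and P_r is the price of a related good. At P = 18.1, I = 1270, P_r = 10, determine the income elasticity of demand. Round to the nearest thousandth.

-0.587

First evaluate Q_d: 72.1 − 1.81(18.1) − 0.01(1270) − 0.5(10) = 72.1 − 32.761 − 12.7 − 5 = 21.639.
∂Q_d/∂I = −0.01, so E_I = -0.01·(1270/21.639) ≈ -0.587.
E_I < 0: inferior good.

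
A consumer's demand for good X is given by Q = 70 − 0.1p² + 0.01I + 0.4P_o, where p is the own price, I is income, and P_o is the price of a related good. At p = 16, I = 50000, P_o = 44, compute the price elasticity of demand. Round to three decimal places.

-0.091

Q = 70 − 0.1(16)² + 0.01(50000) + 0.4(44) = 70 − 25.6 + 500 + 17.6 = 562.
∂Q/∂p = −2·0.1·p = -3.2, so E_p = -3.2·(16/562) ≈ -0.091.
|E_p| < 1: demand is inelastic.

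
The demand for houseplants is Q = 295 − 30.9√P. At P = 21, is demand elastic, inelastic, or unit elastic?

inelastic

At P = 21, Q = 153.3984.
dQ/dP = −30.9/(2√P) = −30.9/(2·4.5826).
Point elasticity E = (dQ/dP)·(P/Q) = -3.3715 × 21/153.3984 ≈ -0.462.
|E| ≈ 0.462 < 1, so demand is inelastic.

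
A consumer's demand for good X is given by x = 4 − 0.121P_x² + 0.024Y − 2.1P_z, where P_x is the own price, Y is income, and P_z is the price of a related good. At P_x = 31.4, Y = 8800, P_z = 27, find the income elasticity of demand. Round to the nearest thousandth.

Evaluating quantity at (P_x, Y, P_z) gives x = 4 − 0.121(31.4)² + 0.024(8800) − 2.1(27) = 4 − 119.3012 + 211.2 − 56.7 = 39.1988.
∂x/∂Y = +0.024, so E_I = 0.024·(8800/39.1988) ≈ 5.388.
E_I > 1: normal good (luxury).

5.388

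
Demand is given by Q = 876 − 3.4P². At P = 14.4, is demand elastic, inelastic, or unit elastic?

elastic

At P = 14.4, Q = 170.976.
dQ/dP = −2·3.4·P = −97.92.
Point elasticity E = (dQ/dP)·(P/Q) = -97.92 × 14.4/170.976 ≈ -8.247.
|E| ≈ 8.247 > 1, so demand is elastic.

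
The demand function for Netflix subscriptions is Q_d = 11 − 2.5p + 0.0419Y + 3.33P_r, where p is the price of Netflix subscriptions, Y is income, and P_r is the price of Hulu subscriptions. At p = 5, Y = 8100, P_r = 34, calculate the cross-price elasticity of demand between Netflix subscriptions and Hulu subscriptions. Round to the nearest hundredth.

Q_d = 11 − 2.5(5) + 0.0419(8100) + 3.33(34) = 11 − 12.5 + 339.39 + 113.22 = 451.11.
∂Q_d/∂P_r = +3.33, so E_xy = 3.33·(34/451.11) ≈ 0.25.
E_xy > 0: the goods are substitutes.

0.25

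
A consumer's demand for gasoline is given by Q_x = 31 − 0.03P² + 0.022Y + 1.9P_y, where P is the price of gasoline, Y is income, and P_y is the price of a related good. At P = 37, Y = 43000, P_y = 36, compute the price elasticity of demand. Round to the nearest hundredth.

-0.08

Substituting, Q_x = 31 − 0.03(37)² + 0.022(43000) + 1.9(36) = 31 − 41.07 + 946 + 68.4 = 1004.33.
∂Q_x/∂P = −2·0.03·P = -2.22, so E_p = -2.22·(37/1004.33) ≈ -0.08.
|E_p| < 1: demand is inelastic.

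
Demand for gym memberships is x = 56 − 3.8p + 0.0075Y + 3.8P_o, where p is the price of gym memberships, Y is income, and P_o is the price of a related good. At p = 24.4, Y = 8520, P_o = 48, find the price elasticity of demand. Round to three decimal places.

-0.442

x = 56 − 3.8(24.4) + 0.0075(8520) + 3.8(48) = 56 − 92.72 + 63.9 + 182.4 = 209.58.
∂x/∂p = −3.8, so E_p = (−3.8)·(24.4/209.58) ≈ -0.442.
|E_p| < 1: demand is inelastic.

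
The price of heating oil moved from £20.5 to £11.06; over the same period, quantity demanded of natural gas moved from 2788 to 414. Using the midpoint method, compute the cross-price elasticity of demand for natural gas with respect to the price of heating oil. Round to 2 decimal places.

2.48

%ΔQ_x = (414 − 2788)/[(2788+414)/2] = -2374/1601 ≈ -1.4828.
%ΔP_y = (11.06 − 20.5)/[(20.5+11.06)/2] ≈ -0.5982.
E_xy = -1.4828/-0.5982 ≈ 2.48.
E_xy > 0, so natural gas and heating oil are substitutes.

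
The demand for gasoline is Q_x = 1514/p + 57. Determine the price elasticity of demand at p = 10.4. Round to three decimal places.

-0.719

At p = 10.4, Q_x = 202.5769.
dQ_x/dp = −1514/p² = −13.9978.
Point elasticity E = (dQ_x/dp)·(p/Q_x) = -13.9978 × 10.4/202.5769 ≈ -0.719.
|E| < 1, so demand is inelastic at this price.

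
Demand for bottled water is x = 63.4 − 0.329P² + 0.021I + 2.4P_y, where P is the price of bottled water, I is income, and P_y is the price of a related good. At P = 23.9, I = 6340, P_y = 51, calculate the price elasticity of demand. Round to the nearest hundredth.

-2.87

At the given point, x = 63.4 − 0.329(23.9)² + 0.021(6340) + 2.4(51) = 63.4 − 187.9281 + 133.14 + 122.4 = 131.0119.
∂x/∂P = −2·0.329·P = -15.7262, so E_p = -15.7262·(23.9/131.0119) ≈ -2.87.
|E_p| > 1: demand is elastic.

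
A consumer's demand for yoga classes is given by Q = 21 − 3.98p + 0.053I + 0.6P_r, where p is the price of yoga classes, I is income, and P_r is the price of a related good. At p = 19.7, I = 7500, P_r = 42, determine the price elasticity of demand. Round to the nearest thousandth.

-0.215

Substituting, Q = 21 − 3.98(19.7) + 0.053(7500) + 0.6(42) = 21 − 78.406 + 397.5 + 25.2 = 365.294.
∂Q/∂p = −3.98, so E_p = (−3.98)·(19.7/365.294) ≈ -0.215.
|E_p| < 1: demand is inelastic.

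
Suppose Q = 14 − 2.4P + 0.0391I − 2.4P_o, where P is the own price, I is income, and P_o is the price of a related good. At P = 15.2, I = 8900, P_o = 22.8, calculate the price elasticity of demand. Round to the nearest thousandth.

-0.135

First evaluate Q: 14 − 2.4(15.2) + 0.0391(8900) − 2.4(22.8) = 14 − 36.48 + 347.99 − 54.72 = 270.79.
∂Q/∂P = −2.4, so E_p = (−2.4)·(15.2/270.79) ≈ -0.135.
|E_p| < 1: demand is inelastic.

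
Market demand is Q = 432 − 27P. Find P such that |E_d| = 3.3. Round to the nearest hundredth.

12.28

Set −bP/(a − bP) = −3.3 ⇒ bP = 3.3(a − bP) ⇒ bP(1+3.3) = 3.3·a.
P = 3.3·432/(27·4.3) ≈ 12.28.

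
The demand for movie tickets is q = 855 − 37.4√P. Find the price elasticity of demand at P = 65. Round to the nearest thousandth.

At P = 65, q = 553.4716.
dq/dP = −37.4/(2√P) = −37.4/(2·8.0623).
Point elasticity E = (dq/dP)·(P/q) = -2.3194 × 65/553.4716 ≈ -0.272.
|E| < 1, so demand is inelastic at this price.

-0.272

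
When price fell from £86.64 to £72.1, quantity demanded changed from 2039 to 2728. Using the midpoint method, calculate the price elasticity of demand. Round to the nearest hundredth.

%Δq = (2728 − 2039)/[(2039 + 2728)/2] = 689/2383.5 ≈ 0.2891.
%Δp = (72.1 − 86.64)/[(86.64 + 72.1)/2] = -14.54/79.37 ≈ -0.1832.
Arc elasticity E = %Δq/%Δp ≈ 0.2891/-0.1832 ≈ -1.58.
|E| > 1: demand is elastic over this range.

-1.58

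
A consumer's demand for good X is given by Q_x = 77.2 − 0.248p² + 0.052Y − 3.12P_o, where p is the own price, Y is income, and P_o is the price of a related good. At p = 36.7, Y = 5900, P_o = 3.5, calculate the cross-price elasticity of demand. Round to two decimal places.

Q_x = 77.2 − 0.248(36.7)² + 0.052(5900) − 3.12(3.5) = 77.2 − 334.0287 + 306.8 − 10.92 = 39.0513.
∂Q_x/∂P_o = −3.12, so E_xy = -3.12·(3.5/39.0513) ≈ -0.28.
E_xy < 0: the goods are complements.

-0.28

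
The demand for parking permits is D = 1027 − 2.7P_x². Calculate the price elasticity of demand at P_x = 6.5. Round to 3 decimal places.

At P_x = 6.5, D = 912.925.
dD/dP_x = −2·2.7·P_x = −35.1.
Point elasticity E = (dD/dP_x)·(P_x/D) = -35.1 × 6.5/912.925 ≈ -0.250.
|E| < 1, so demand is inelastic at this price.

-0.250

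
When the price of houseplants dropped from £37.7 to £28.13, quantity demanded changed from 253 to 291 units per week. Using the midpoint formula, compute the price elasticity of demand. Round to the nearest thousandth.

%ΔQ = (291 − 253)/[(253 + 291)/2] = 38/272 ≈ 0.1397.
%Δp = (28.13 − 37.7)/[(37.7 + 28.13)/2] = -9.57/32.915 ≈ -0.2907.
Arc elasticity E = %ΔQ/%Δp ≈ 0.1397/-0.2907 ≈ -0.481.
|E| < 1: demand is inelastic over this range.

-0.481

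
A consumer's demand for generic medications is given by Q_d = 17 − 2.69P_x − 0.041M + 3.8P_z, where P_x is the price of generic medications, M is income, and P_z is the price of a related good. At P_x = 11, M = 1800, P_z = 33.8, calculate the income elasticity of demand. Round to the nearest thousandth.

Evaluating quantity at (P_x, M, P_z) gives Q_d = 17 − 2.69(11) − 0.041(1800) + 3.8(33.8) = 17 − 29.59 − 73.8 + 128.44 = 42.05.
∂Q_d/∂M = −0.041, so E_I = -0.041·(1800/42.05) ≈ -1.755.
E_I < 0: inferior good.

-1.755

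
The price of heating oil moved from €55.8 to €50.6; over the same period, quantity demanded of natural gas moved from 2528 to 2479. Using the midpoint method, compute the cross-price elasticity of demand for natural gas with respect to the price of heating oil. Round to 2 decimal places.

%ΔQ_x = (2479 − 2528)/[(2528+2479)/2] = -49/2503.5 ≈ -0.0196.
%ΔP_y = (50.6 − 55.8)/[(55.8+50.6)/2] ≈ -0.0977.
E_xy = -0.0196/-0.0977 ≈ 0.20.
E_xy > 0, so natural gas and heating oil are substitutes.

0.20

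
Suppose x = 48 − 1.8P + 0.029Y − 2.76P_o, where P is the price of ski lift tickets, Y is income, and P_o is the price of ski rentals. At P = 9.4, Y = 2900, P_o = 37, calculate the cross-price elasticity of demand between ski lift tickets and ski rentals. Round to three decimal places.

-7.819

Substituting, x = 48 − 1.8(9.4) + 0.029(2900) − 2.76(37) = 48 − 16.92 + 84.1 − 102.12 = 13.06.
∂x/∂P_o = −2.76, so E_xy = -2.76·(37/13.06) ≈ -7.819.
E_xy < 0: the goods are complements.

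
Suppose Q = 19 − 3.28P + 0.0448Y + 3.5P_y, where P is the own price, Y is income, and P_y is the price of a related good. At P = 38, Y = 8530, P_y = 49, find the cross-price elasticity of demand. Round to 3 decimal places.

0.383

Substituting, Q = 19 − 3.28(38) + 0.0448(8530) + 3.5(49) = 19 − 124.64 + 382.144 + 171.5 = 448.004.
∂Q/∂P_y = +3.5, so E_xy = 3.5·(49/448.004) ≈ 0.383.
E_xy > 0: the goods are substitutes.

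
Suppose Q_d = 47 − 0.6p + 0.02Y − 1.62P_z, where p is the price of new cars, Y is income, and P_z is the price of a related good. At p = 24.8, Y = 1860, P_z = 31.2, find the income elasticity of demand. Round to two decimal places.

1.98

At the given point, Q_d = 47 − 0.6(24.8) + 0.02(1860) − 1.62(31.2) = 47 − 14.88 + 37.2 − 50.544 = 18.776.
∂Q_d/∂Y = +0.02, so E_I = 0.02·(1860/18.776) ≈ 1.98.
E_I > 1: normal good (luxury).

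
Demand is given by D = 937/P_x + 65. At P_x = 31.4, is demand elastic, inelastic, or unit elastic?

At P_x = 31.4, D = 94.8408.
dD/dP_x = −937/P_x² = −0.9503.
Point elasticity E = (dD/dP_x)·(P_x/D) = -0.9503 × 31.4/94.8408 ≈ -0.315.
|E| ≈ 0.315 < 1, so demand is inelastic.

inelastic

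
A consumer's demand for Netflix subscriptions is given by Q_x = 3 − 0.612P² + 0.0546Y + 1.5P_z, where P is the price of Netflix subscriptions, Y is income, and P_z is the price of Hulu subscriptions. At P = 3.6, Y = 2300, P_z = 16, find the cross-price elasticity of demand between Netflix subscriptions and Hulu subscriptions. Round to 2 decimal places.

Substituting, Q_x = 3 − 0.612(3.6)² + 0.0546(2300) + 1.5(16) = 3 − 7.9315 + 125.58 + 24 = 144.6485.
∂Q_x/∂P_z = +1.5, so E_xy = 1.5·(16/144.6485) ≈ 0.17.
E_xy > 0: the goods are substitutes.

0.17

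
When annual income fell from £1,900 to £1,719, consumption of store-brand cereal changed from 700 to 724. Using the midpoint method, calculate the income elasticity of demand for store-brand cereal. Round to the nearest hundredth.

-0.34

%ΔQ = (724 − 700)/[(700+724)/2] = 24/712 ≈ 0.0337.
%ΔI = (1,719 − 1,900)/[(1,900+1,719)/2] = -181/1809.5 ≈ -0.1000.
E_I = %ΔQ/%ΔI ≈ -0.34.
E_I < 0: inferior good.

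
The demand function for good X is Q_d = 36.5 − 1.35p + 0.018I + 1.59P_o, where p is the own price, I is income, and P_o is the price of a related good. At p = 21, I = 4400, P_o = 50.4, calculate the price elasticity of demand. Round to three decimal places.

-0.169

Evaluating quantity at (p, I, P_o) gives Q_d = 36.5 − 1.35(21) + 0.018(4400) + 1.59(50.4) = 36.5 − 28.35 + 79.2 + 80.136 = 167.486.
∂Q_d/∂p = −1.35, so E_p = (−1.35)·(21/167.486) ≈ -0.169.
|E_p| < 1: demand is inelastic.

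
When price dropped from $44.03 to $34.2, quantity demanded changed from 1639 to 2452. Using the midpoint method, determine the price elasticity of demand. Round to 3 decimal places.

-1.582

%ΔQ = (2452 − 1639)/[(1639 + 2452)/2] = 813/2045.5 ≈ 0.3975.
%ΔP = (34.2 − 44.03)/[(44.03 + 34.2)/2] = -9.83/39.115 ≈ -0.2513.
Arc elasticity E = %ΔQ/%ΔP ≈ 0.3975/-0.2513 ≈ -1.582.
|E| > 1: demand is elastic over this range.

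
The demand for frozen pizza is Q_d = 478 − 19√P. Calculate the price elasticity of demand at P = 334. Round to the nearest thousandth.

-1.328

At P = 334, Q_d = 130.7623.
dQ_d/dP = −19/(2√P) = −19/(2·18.2757).
Point elasticity E = (dQ_d/dP)·(P/Q_d) = -0.5198 × 334/130.7623 ≈ -1.328.
|E| > 1, so demand is elastic at this price.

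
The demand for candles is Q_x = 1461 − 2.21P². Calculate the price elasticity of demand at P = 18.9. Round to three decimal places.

At P = 18.9, Q_x = 671.5659.
dQ_x/dP = −2·2.21·P = −83.538.
Point elasticity E = (dQ_x/dP)·(P/Q_x) = -83.538 × 18.9/671.5659 ≈ -2.351.
|E| > 1, so demand is elastic at this price.

-2.351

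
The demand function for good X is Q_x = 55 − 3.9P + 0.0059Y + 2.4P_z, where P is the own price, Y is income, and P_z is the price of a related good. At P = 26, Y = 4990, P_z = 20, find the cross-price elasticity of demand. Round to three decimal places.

1.546

Evaluating quantity at (P, Y, P_z) gives Q_x = 55 − 3.9(26) + 0.0059(4990) + 2.4(20) = 55 − 101.4 + 29.441 + 48 = 31.041.
∂Q_x/∂P_z = +2.4, so E_xy = 2.4·(20/31.041) ≈ 1.546.
E_xy > 0: the goods are substitutes.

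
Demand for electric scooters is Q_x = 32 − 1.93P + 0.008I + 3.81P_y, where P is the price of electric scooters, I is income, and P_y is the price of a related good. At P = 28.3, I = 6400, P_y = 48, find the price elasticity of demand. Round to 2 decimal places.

-0.26

Substituting, Q_x = 32 − 1.93(28.3) + 0.008(6400) + 3.81(48) = 32 − 54.619 + 51.2 + 182.88 = 211.461.
∂Q_x/∂P = −1.93, so E_p = (−1.93)·(28.3/211.461) ≈ -0.26.
|E_p| < 1: demand is inelastic.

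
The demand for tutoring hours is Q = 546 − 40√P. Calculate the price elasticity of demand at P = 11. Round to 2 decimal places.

-0.16

At P = 11, Q = 413.335.
dQ/dP = −40/(2√P) = −40/(2·3.3166).
Point elasticity E = (dQ/dP)·(P/Q) = -6.0302 × 11/413.335 ≈ -0.16.
|E| < 1, so demand is inelastic at this price.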